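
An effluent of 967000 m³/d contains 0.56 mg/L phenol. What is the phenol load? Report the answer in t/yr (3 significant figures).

967000 m³/d = 11.19 m³/s.
Mass flux = Q·C = 11.19 m³/s × 0.56 g/m³ = 6.268 g/s.
= 6.268 g/s × 31.56 = 197.8 t/yr.

198 t/yr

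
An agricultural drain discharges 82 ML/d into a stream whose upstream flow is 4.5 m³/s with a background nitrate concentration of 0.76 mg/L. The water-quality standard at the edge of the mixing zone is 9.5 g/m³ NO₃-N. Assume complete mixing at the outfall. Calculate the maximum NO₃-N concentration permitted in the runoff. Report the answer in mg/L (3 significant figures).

50.9 mg/L

82 ML/d = 0.9491 m³/s.
Mass balance: 9.5·5.449 = 0.9491·Cₑ + 4.5·0.76.
Cₑ = (51.77 − 3.42) / 0.9491 = 50.94 mg/L.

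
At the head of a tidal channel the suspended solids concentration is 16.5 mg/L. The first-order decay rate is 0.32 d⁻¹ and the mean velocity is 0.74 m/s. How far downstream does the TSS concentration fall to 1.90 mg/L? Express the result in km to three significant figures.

432 km

From C = C₀·e^(−kt), t = ln(C₀/C)/k = ln(16.5/1.90)/0.32 = 2.162/0.32 = 6.755 d.
Distance = v·t = 0.74 m/s × 5.836e+05 s = 4.319e+05 m = 431.9 km.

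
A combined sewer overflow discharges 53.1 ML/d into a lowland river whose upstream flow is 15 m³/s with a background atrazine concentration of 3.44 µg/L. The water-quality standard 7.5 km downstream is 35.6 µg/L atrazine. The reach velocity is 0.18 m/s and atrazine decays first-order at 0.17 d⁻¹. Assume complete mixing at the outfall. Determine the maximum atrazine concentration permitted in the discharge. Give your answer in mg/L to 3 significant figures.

53.1 ML/d = 0.6146 m³/s.
3.44 µg/L = 0.00344 mg/L.
35.6 µg/L = 0.0356 mg/L.
Travel time to the compliance point: t = 7500/0.18 = 4.167e+04 s = 0.4823 d; decay factor exp(−0.17·0.4823) = 0.9213.
So the concentration just after mixing may be at most 0.0356/0.9213 = 0.03864 mg/L.
Mass balance: 0.03864·15.61 = 0.6146·Cₑ + 15·0.00344.
Cₑ = (0.6034 − 0.0516) / 0.6146 = 0.8978 mg/L.

0.898 mg/L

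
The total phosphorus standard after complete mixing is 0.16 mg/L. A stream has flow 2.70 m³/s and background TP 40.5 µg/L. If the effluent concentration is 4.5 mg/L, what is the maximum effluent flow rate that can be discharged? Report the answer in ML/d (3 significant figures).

6.42 ML/d

40.5 µg/L = 0.0405 mg/L.
Mass balance at complete mixing: C_std·(Q_w + Q_r) = Q_w·C_e + Q_r·C_b.
Rearranging, Q_w = Q_r·(C_std − C_b)/(C_e − C_std) = 2.70·(0.16 − 0.0405) / (4.5 − 0.16) = 0.07434 m³/s.
= 6.423 ML/d.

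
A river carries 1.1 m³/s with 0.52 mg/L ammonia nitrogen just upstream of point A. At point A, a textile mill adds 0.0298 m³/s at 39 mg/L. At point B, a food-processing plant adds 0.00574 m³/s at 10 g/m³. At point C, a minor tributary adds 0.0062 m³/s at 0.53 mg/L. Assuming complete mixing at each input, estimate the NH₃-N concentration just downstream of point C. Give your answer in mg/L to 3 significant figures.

After input A: C = (1.1·0.52 + 0.0298·39) / 1.13 = 1.535 mg/L.
After input B: C = (1.13·1.535 + 0.00574·10) / 1.136 = 1.578 mg/L.
After input C: C = (1.136·1.578 + 0.0062·0.53) / 1.142 = 1.572 mg/L.

1.57 mg/L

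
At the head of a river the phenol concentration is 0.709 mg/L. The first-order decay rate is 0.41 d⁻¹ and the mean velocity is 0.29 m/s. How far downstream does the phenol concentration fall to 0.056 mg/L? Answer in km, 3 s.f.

From C = C₀·e^(−kt), t = ln(C₀/C)/k = ln(0.709/0.056)/0.41 = 2.539/0.41 = 6.191 d.
Distance = v·t = 0.29 m/s × 5.349e+05 s = 1.551e+05 m = 155.1 km.

155 km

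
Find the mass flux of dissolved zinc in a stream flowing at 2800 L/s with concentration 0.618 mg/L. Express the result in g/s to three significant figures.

1.73 g/s

2800 L/s = 2.8 m³/s.
Mass flux = Q·C = 2.8 m³/s × 0.618 g/m³ = 1.73 g/s.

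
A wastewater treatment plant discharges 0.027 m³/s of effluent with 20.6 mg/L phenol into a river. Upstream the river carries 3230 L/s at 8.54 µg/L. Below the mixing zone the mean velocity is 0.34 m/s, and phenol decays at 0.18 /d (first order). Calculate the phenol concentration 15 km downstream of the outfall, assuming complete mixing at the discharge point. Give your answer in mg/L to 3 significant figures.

0.164 mg/L

3230 L/s = 3.23 m³/s.
8.54 µg/L = 0.00854 mg/L.
After complete mixing, C₀ = (0.027·20.6 + 3.23·0.00854) / 3.257 = 0.1792 mg/L.
Travel time t = 1.5e+04 m / 0.34 m/s = 4.412e+04 s = 0.5106 d.
C = 0.1792·exp(−0.18·0.5106) = 0.1792·0.9122 = 0.1635 mg/L.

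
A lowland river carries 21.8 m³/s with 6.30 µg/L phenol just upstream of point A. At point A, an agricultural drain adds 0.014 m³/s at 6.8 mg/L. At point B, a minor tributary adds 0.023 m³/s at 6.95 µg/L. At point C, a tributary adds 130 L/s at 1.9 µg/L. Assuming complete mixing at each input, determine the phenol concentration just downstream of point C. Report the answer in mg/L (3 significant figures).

0.0106 mg/L

6.30 µg/L = 0.0063 mg/L.
After input A: C = (21.8·0.0063 + 0.014·6.8) / 21.81 = 0.01066 mg/L.
6.95 µg/L = 0.00695 mg/L.
After input B: C = (21.81·0.01066 + 0.023·0.00695) / 21.84 = 0.01066 mg/L.
130 L/s = 0.13 m³/s.
1.9 µg/L = 0.0019 mg/L.
After input C: C = (21.84·0.01066 + 0.13·0.0019) / 21.97 = 0.0106 mg/L.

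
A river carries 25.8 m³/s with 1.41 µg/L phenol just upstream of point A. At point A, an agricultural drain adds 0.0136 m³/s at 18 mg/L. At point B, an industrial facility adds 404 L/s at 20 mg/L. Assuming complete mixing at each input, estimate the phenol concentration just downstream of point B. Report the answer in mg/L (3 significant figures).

1.41 µg/L = 0.00141 mg/L.
After input A: C = (25.8·0.00141 + 0.0136·18) / 25.81 = 0.01089 mg/L.
404 L/s = 0.404 m³/s.
After input B: C = (25.81·0.01089 + 0.404·20) / 26.22 = 0.3189 mg/L.

0.319 mg/L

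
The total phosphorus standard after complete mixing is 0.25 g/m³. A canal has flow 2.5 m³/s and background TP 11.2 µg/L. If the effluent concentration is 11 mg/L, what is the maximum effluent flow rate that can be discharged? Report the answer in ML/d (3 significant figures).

4.80 ML/d

11.2 µg/L = 0.0112 mg/L.
Mass balance at complete mixing: C_std·(Q_w + Q_r) = Q_w·C_e + Q_r·C_b.
Rearranging, Q_w = Q_r·(C_std − C_b)/(C_e − C_std) = 2.5·(0.25 − 0.0112) / (11 − 0.25) = 0.05553 m³/s.
= 4.798 ML/d.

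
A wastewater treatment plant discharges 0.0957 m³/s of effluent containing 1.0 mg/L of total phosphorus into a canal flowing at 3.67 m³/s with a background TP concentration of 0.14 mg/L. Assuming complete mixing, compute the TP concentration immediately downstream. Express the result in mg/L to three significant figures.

0.162 mg/L

Flow-weighted mixing gives C = (0.0957·1 + 3.67·0.14) / (0.0957 + 3.67) = 0.6095/3.766 = 0.1619 mg/L.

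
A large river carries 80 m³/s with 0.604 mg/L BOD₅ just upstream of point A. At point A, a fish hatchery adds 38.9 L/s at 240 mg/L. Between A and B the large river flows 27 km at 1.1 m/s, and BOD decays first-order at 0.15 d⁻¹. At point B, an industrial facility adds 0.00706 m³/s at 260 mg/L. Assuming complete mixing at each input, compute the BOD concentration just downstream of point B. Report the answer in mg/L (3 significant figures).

38.9 L/s = 0.0389 m³/s.
After input A: C = (80·0.604 + 0.0389·240) / 80.04 = 0.7203 mg/L.
Over the 27 km reach to input B (t = 2.455e+04 s = 0.2841 d), decay gives C = 0.7203·exp(−0.15·0.2841) = 0.6903 mg/L.
After input B: C = (80.04·0.6903 + 0.00706·260) / 80.05 = 0.7132 mg/L.

0.713 mg/L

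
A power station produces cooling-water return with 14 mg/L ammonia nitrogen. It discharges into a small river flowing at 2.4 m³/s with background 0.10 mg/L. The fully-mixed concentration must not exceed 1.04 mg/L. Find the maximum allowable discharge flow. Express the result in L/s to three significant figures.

Mass balance at complete mixing: C_std·(Q_w + Q_r) = Q_w·C_e + Q_r·C_b.
Rearranging, Q_w = Q_r·(C_std − C_b)/(C_e − C_std) = 2.4·(1.04 − 0.1) / (14 − 1.04) = 0.1741 m³/s.
= 174.1 L/s.

174 L/s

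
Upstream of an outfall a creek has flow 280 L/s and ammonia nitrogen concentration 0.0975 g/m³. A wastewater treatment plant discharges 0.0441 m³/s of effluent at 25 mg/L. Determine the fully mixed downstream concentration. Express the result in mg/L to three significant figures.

3.49 mg/L

280 L/s = 0.28 m³/s.
Flow-weighted mixing gives C = (0.0441·25 + 0.28·0.0975) / (0.0441 + 0.28) = 1.13/0.3241 = 3.486 mg/L.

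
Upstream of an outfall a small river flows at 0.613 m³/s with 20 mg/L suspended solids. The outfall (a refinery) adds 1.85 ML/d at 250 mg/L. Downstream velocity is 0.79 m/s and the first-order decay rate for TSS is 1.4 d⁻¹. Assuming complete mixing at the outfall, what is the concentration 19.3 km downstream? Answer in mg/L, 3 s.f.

18.7 mg/L

1.85 ML/d = 0.02141 m³/s.
After complete mixing, C₀ = (0.02141·250 + 0.613·20) / 0.6344 = 27.76 mg/L.
Travel time t = 1.93e+04 m / 0.79 m/s = 2.443e+04 s = 0.2828 d.
C = 27.76·exp(−1.4·0.2828) = 27.76·0.6731 = 18.69 mg/L.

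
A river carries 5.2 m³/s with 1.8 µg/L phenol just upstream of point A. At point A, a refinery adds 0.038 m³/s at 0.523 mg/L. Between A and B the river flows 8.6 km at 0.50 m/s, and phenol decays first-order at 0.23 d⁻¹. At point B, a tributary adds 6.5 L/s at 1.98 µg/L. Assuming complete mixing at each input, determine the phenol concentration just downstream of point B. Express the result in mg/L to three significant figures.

1.8 µg/L = 0.0018 mg/L.
After input A: C = (5.2·0.0018 + 0.038·0.523) / 5.238 = 0.005581 mg/L.
Over the 8.6 km reach to input B (t = 1.72e+04 s = 0.1991 d), decay gives C = 0.005581·exp(−0.23·0.1991) = 0.005331 mg/L.
6.5 L/s = 0.0065 m³/s.
1.98 µg/L = 0.00198 mg/L.
After input B: C = (5.238·0.005331 + 0.0065·0.00198) / 5.245 = 0.005327 mg/L.

0.00533 mg/L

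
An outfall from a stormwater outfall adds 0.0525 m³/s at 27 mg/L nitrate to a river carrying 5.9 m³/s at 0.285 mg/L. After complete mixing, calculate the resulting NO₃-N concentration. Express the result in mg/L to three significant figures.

Flow-weighted mixing gives C = (0.0525·27 + 5.9·0.285) / (0.0525 + 5.9) = 3.099/5.953 = 0.5206 mg/L.

0.521 mg/L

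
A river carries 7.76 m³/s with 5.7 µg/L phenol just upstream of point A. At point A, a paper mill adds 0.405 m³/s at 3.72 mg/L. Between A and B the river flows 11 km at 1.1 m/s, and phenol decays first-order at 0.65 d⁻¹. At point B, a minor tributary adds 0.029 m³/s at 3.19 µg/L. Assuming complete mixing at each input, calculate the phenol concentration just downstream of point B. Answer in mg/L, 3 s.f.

0.176 mg/L

5.7 µg/L = 0.0057 mg/L.
After input A: C = (7.76·0.0057 + 0.405·3.72) / 8.165 = 0.1899 mg/L.
Over the 11 km reach to input B (t = 1e+04 s = 0.1157 d), decay gives C = 0.1899·exp(−0.65·0.1157) = 0.1762 mg/L.
3.19 µg/L = 0.00319 mg/L.
After input B: C = (8.165·0.1762 + 0.029·0.00319) / 8.194 = 0.1756 mg/L.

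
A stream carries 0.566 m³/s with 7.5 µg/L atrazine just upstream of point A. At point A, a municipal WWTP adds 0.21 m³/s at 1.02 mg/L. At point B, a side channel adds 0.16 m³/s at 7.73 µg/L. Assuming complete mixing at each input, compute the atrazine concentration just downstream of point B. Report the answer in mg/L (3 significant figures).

7.5 µg/L = 0.0075 mg/L.
After input A: C = (0.566·0.0075 + 0.21·1.02) / 0.776 = 0.2815 mg/L.
7.73 µg/L = 0.00773 mg/L.
After input B: C = (0.776·0.2815 + 0.16·0.00773) / 0.936 = 0.2347 mg/L.

0.235 mg/L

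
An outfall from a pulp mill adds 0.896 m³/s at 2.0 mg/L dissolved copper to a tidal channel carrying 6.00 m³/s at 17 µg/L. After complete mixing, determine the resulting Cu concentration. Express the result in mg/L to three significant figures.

0.275 mg/L

17 µg/L = 0.017 mg/L.
Conservation of mass across the mixing zone: C = (0.896·2 + 6·0.017) / (0.896 + 6) = 1.894/6.896 = 0.2747 mg/L.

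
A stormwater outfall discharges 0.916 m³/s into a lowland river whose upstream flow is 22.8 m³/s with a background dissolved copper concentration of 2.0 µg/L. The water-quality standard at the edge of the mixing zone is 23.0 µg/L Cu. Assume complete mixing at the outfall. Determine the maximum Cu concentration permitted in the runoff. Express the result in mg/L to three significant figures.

2.0 µg/L = 0.002 mg/L.
23.0 µg/L = 0.023 mg/L.
Mass balance: 0.023·23.72 = 0.916·Cₑ + 22.8·0.002.
Cₑ = (0.5455 − 0.0456) / 0.916 = 0.5457 mg/L.

0.546 mg/L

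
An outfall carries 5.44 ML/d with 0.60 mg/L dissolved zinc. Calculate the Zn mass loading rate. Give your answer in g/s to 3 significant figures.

0.0378 g/s

5.44 ML/d = 0.06296 m³/s.
Mass flux = Q·C = 0.06296 m³/s × 0.6 g/m³ = 0.03778 g/s.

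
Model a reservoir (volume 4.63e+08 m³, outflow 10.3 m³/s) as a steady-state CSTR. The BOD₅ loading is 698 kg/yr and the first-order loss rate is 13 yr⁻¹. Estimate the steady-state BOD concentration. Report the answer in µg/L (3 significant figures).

0.110 µg/L

Outflow Q = 10.3 m³/s × 3.156e+07 s/yr = 3.25e+08 m³/yr.
Steady-state CSTR mass balance: W = Q·C + k·V·C, so C = W/(Q + kV).
Q + kV = 3.25e+08 + 13·4.63e+08 = 6.344e+09 m³/yr.
C = 698/6.344e+09 = 1.1e-07 kg/m³ = 0.00011 mg/L = 0.11 µg/L.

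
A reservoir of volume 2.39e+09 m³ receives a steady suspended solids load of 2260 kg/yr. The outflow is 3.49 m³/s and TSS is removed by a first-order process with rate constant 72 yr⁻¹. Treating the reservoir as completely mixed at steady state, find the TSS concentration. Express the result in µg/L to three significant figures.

Outflow Q = 3.49 m³/s × 3.156e+07 s/yr = 1.101e+08 m³/yr.
Steady-state CSTR mass balance: W = Q·C + k·V·C, so C = W/(Q + kV).
Q + kV = 1.101e+08 + 72·2.39e+09 = 1.722e+11 m³/yr.
C = 2260/1.722e+11 = 1.313e-08 kg/m³ = 1.313e-05 mg/L = 0.01313 µg/L.

0.0131 µg/L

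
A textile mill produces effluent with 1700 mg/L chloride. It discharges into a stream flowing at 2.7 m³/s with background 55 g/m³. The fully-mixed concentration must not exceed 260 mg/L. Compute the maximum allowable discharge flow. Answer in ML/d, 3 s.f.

Mass balance at complete mixing: C_std·(Q_w + Q_r) = Q_w·C_e + Q_r·C_b.
Rearranging, Q_w = Q_r·(C_std − C_b)/(C_e − C_std) = 2.7·(260 − 55) / (1700 − 260) = 0.3844 m³/s.
= 33.21 ML/d.

33.2 ML/d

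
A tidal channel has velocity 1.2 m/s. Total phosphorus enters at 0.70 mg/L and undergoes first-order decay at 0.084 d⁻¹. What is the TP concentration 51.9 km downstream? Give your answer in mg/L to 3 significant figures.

Travel time t = 51.9 km / 1.2 m/s = 5.19e+04/1.2 = 4.325e+04 s = 0.5006 d.
First-order decay: C = 0.70·exp(−0.084·0.5006) = 0.70·0.9588 = 0.6712 mg/L.

0.671 mg/L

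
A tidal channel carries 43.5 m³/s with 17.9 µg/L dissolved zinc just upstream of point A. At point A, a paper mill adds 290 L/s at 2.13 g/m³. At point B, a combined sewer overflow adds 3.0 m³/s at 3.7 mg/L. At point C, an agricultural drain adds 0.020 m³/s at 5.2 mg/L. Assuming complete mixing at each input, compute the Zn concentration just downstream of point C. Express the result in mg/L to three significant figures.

17.9 µg/L = 0.0179 mg/L.
290 L/s = 0.29 m³/s.
After input A: C = (43.5·0.0179 + 0.29·2.13) / 43.79 = 0.03189 mg/L.
After input B: C = (43.79·0.03189 + 3·3.7) / 46.79 = 0.2671 mg/L.
After input C: C = (46.79·0.2671 + 0.02·5.2) / 46.81 = 0.2692 mg/L.

0.269 mg/L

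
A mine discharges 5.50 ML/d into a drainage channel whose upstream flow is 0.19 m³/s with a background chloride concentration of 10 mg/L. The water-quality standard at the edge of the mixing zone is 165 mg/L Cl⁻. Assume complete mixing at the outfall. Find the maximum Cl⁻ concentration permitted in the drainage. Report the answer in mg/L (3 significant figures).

628 mg/L

5.50 ML/d = 0.06366 m³/s.
Mass balance: 165·0.2537 = 0.06366·Cₑ + 0.19·10.
Cₑ = (41.85 − 1.9) / 0.06366 = 627.6 mg/L.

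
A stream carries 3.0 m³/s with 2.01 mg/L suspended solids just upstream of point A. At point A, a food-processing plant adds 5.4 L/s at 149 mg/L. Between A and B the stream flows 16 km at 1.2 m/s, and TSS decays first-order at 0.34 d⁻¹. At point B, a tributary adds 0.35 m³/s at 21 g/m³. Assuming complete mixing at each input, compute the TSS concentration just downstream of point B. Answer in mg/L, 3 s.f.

5.4 L/s = 0.0054 m³/s.
After input A: C = (3·2.01 + 0.0054·149) / 3.005 = 2.274 mg/L.
Over the 16 km reach to input B (t = 1.333e+04 s = 0.1543 d), decay gives C = 2.274·exp(−0.34·0.1543) = 2.158 mg/L.
After input B: C = (3.005·2.158 + 0.35·21) / 3.355 = 4.123 mg/L.

4.12 mg/L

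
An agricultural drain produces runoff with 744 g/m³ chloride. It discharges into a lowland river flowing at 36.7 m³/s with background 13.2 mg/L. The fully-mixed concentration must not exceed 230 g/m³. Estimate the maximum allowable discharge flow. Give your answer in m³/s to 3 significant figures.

Mass balance at complete mixing: C_std·(Q_w + Q_r) = Q_w·C_e + Q_r·C_b.
Rearranging, Q_w = Q_r·(C_std − C_b)/(C_e − C_std) = 36.7·(230 − 13.2) / (744 − 230) = 15.48 m³/s.

15.5 m³/s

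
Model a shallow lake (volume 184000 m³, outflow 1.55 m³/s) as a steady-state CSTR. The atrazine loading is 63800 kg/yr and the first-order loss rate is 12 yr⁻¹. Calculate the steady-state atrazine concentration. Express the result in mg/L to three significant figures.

Outflow Q = 1.55 m³/s × 3.156e+07 s/yr = 4.891e+07 m³/yr.
Steady-state CSTR mass balance: W = Q·C + k·V·C, so C = W/(Q + kV).
Q + kV = 4.891e+07 + 12·184000 = 5.112e+07 m³/yr.
C = 63800/5.112e+07 = 0.001248 kg/m³ = 1.248 mg/L.

1.25 mg/L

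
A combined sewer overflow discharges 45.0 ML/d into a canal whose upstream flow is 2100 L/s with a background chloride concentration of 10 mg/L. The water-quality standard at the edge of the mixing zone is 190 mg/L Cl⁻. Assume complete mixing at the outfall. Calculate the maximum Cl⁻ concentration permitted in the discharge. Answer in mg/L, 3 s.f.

45.0 ML/d = 0.5208 m³/s.
2100 L/s = 2.1 m³/s.
Mass balance: 190·2.621 = 0.5208·Cₑ + 2.1·10.
Cₑ = (498 − 21) / 0.5208 = 915.8 mg/L.

916 mg/L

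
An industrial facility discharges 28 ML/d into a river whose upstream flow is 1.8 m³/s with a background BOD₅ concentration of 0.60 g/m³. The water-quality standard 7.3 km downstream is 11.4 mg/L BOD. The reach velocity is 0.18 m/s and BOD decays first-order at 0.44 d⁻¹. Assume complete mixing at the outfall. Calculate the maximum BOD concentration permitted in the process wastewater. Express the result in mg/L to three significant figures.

28 ML/d = 0.3241 m³/s.
Travel time to the compliance point: t = 7300/0.18 = 4.056e+04 s = 0.4694 d; decay factor exp(−0.44·0.4694) = 0.8134.
So the concentration just after mixing may be at most 11.4/0.8134 = 14.02 mg/L.
Mass balance: 14.02·2.124 = 0.3241·Cₑ + 1.8·0.6.
Cₑ = (29.77 − 1.08) / 0.3241 = 88.53 mg/L.

88.5 mg/L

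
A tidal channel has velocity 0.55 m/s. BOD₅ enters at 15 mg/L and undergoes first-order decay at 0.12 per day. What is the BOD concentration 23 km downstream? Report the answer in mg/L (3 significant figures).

Travel time t = 23 km / 0.55 m/s = 2.3e+04/0.55 = 4.182e+04 s = 0.484 d.
First-order decay: C = 15·exp(−0.12·0.484) = 15·0.9436 = 14.15 mg/L.

14.2 mg/L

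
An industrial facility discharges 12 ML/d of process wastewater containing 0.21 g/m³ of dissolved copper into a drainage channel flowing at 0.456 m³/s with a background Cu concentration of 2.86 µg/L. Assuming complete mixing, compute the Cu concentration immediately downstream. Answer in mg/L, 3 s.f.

12 ML/d = 0.1389 m³/s.
2.86 µg/L = 0.00286 mg/L.
By mass balance at complete mixing, C = (0.1389·0.21 + 0.456·0.00286) / (0.1389 + 0.456) = 0.03047/0.5949 = 0.05122 mg/L.

0.0512 mg/L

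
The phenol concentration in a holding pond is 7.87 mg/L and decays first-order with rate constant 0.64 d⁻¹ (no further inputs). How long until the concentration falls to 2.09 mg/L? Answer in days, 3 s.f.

t = ln(C₀/C)/k = ln(7.87/2.09)/0.64 = 1.326/0.64 = 2.072 d.

2.07 d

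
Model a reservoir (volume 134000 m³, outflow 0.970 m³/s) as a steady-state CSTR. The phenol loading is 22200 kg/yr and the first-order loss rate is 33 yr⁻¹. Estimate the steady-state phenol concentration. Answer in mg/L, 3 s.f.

Outflow Q = 0.970 m³/s × 3.156e+07 s/yr = 3.061e+07 m³/yr.
Steady-state CSTR mass balance: W = Q·C + k·V·C, so C = W/(Q + kV).
Q + kV = 3.061e+07 + 33·134000 = 3.503e+07 m³/yr.
C = 22200/3.503e+07 = 0.0006337 kg/m³ = 0.6337 mg/L.

0.634 mg/L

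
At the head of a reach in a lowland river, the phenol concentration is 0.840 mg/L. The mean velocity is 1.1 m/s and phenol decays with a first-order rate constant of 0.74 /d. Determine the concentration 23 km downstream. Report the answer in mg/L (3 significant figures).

0.702 mg/L

Travel time t = 23 km / 1.1 m/s = 2.3e+04/1.1 = 2.091e+04 s = 0.242 d.
First-order decay: C = 0.840·exp(−0.74·0.242) = 0.840·0.836 = 0.7023 mg/L.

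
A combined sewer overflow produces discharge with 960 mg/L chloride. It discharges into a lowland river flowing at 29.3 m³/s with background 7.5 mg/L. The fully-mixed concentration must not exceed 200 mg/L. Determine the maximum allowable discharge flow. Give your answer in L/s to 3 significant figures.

Mass balance at complete mixing: C_std·(Q_w + Q_r) = Q_w·C_e + Q_r·C_b.
Rearranging, Q_w = Q_r·(C_std − C_b)/(C_e − C_std) = 29.3·(200 − 7.5) / (960 − 200) = 7.421 m³/s.
= 7421 L/s.

7420 L/s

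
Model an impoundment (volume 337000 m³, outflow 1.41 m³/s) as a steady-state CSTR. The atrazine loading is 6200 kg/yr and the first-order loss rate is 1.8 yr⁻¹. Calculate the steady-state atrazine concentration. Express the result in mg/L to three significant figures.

0.137 mg/L

Outflow Q = 1.41 m³/s × 3.156e+07 s/yr = 4.45e+07 m³/yr.
Steady-state CSTR mass balance: W = Q·C + k·V·C, so C = W/(Q + kV).
Q + kV = 4.45e+07 + 1.8·337000 = 4.51e+07 m³/yr.
C = 6200/4.51e+07 = 0.0001375 kg/m³ = 0.1375 mg/L.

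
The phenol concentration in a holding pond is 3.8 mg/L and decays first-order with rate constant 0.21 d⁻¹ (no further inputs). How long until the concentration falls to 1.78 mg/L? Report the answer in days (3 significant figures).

3.61 d

t = ln(C₀/C)/k = ln(3.8/1.78)/0.21 = 0.7584/0.21 = 3.611 d.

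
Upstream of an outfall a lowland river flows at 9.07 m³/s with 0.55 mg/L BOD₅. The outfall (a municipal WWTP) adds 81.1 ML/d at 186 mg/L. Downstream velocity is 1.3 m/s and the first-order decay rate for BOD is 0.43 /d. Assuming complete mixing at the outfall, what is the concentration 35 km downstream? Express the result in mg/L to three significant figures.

15.7 mg/L

81.1 ML/d = 0.9387 m³/s.
After complete mixing, C₀ = (0.9387·186 + 9.07·0.55) / 10.01 = 17.94 mg/L.
Travel time t = 3.5e+04 m / 1.3 m/s = 2.692e+04 s = 0.3116 d.
C = 17.94·exp(−0.43·0.3116) = 17.94·0.8746 = 15.69 mg/L.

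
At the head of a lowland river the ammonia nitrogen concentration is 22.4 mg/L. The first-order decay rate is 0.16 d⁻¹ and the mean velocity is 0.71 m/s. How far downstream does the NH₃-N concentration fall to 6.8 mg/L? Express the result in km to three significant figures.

From C = C₀·e^(−kt), t = ln(C₀/C)/k = ln(22.4/6.8)/0.16 = 1.192/0.16 = 7.451 d.
Distance = v·t = 0.71 m/s × 6.438e+05 s = 4.571e+05 m = 457.1 km.

457 km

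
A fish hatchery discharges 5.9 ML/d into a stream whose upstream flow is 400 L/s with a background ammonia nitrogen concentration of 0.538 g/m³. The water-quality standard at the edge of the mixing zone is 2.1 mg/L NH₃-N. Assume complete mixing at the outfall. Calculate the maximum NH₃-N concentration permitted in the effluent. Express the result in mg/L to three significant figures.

5.9 ML/d = 0.06829 m³/s.
400 L/s = 0.4 m³/s.
Mass balance: 2.1·0.4683 = 0.06829·Cₑ + 0.4·0.538.
Cₑ = (0.9834 − 0.2152) / 0.06829 = 11.25 mg/L.

11.2 mg/L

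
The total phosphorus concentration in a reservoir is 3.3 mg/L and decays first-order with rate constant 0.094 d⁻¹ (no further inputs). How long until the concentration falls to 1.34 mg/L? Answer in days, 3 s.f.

9.59 d

t = ln(C₀/C)/k = ln(3.3/1.34)/0.094 = 0.9013/0.094 = 9.588 d.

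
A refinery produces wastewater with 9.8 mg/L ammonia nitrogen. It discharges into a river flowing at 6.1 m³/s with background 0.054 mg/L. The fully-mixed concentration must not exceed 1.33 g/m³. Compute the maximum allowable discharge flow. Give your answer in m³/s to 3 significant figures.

Mass balance at complete mixing: C_std·(Q_w + Q_r) = Q_w·C_e + Q_r·C_b.
Rearranging, Q_w = Q_r·(C_std − C_b)/(C_e − C_std) = 6.1·(1.33 − 0.054) / (9.8 − 1.33) = 0.919 m³/s.

0.919 m³/s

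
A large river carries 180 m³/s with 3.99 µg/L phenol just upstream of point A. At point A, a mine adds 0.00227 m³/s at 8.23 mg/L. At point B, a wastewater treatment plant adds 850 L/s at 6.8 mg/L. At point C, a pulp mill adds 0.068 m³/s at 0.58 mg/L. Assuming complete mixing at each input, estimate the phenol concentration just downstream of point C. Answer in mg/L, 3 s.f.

3.99 µg/L = 0.00399 mg/L.
After input A: C = (180·0.00399 + 0.00227·8.23) / 180 = 0.004094 mg/L.
850 L/s = 0.85 m³/s.
After input B: C = (180·0.004094 + 0.85·6.8) / 180.9 = 0.03603 mg/L.
After input C: C = (180.9·0.03603 + 0.068·0.58) / 180.9 = 0.03624 mg/L.

0.0362 mg/L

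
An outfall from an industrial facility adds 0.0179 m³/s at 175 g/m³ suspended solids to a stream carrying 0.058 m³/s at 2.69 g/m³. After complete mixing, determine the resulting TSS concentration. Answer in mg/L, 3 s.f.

By mass balance at complete mixing, C = (0.0179·175 + 0.058·2.69) / (0.0179 + 0.058) = 3.289/0.0759 = 43.33 mg/L.

43.3 mg/L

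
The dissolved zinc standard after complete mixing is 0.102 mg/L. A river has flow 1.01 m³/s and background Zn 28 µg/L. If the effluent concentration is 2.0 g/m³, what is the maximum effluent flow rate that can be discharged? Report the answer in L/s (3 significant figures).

39.4 L/s

28 µg/L = 0.028 mg/L.
Mass balance at complete mixing: C_std·(Q_w + Q_r) = Q_w·C_e + Q_r·C_b.
Rearranging, Q_w = Q_r·(C_std − C_b)/(C_e − C_std) = 1.01·(0.102 − 0.028) / (2 − 0.102) = 0.03938 m³/s.
= 39.38 L/s.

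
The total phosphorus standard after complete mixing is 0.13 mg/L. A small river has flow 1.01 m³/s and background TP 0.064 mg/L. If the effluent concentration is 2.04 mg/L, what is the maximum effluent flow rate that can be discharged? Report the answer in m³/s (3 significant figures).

0.0349 m³/s

Mass balance at complete mixing: C_std·(Q_w + Q_r) = Q_w·C_e + Q_r·C_b.
Rearranging, Q_w = Q_r·(C_std − C_b)/(C_e − C_std) = 1.01·(0.13 − 0.064) / (2.04 − 0.13) = 0.0349 m³/s.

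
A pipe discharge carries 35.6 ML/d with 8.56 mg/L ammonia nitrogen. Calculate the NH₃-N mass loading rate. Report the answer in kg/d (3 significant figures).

35.6 ML/d = 0.412 m³/s.
Mass flux = Q·C = 0.412 m³/s × 8.56 g/m³ = 3.527 g/s.
= 3.527 g/s × 86.4 = 304.7 kg/d.

305 kg/d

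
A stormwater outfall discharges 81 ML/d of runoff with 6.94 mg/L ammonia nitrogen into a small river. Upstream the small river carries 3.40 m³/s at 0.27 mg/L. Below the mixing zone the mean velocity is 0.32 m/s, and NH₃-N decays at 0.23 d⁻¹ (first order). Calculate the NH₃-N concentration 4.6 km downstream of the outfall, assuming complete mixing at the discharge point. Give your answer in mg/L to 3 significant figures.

1.65 mg/L

81 ML/d = 0.9375 m³/s.
After complete mixing, C₀ = (0.9375·6.94 + 3.4·0.27) / 4.338 = 1.712 mg/L.
Travel time t = 4600 m / 0.32 m/s = 1.438e+04 s = 0.1664 d.
C = 1.712·exp(−0.23·0.1664) = 1.712·0.9625 = 1.647 mg/L.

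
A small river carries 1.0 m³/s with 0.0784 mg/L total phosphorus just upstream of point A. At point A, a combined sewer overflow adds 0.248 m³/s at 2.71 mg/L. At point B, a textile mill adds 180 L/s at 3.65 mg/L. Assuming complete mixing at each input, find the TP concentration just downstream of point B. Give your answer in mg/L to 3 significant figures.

0.986 mg/L

After input A: C = (1·0.0784 + 0.248·2.71) / 1.248 = 0.6013 mg/L.
180 L/s = 0.18 m³/s.
After input B: C = (1.248·0.6013 + 0.18·3.65) / 1.428 = 0.9856 mg/L.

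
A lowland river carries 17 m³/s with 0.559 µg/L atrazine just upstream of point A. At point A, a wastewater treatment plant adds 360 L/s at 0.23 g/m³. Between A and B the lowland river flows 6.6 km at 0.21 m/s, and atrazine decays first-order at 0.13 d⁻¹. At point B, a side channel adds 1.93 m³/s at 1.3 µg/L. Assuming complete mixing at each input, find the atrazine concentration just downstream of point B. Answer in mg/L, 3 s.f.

0.00469 mg/L

0.559 µg/L = 0.000559 mg/L.
360 L/s = 0.36 m³/s.
After input A: C = (17·0.000559 + 0.36·0.23) / 17.36 = 0.005317 mg/L.
Over the 6.6 km reach to input B (t = 3.143e+04 s = 0.3638 d), decay gives C = 0.005317·exp(−0.13·0.3638) = 0.005071 mg/L.
1.3 µg/L = 0.0013 mg/L.
After input B: C = (17.36·0.005071 + 1.93·0.0013) / 19.29 = 0.004694 mg/L.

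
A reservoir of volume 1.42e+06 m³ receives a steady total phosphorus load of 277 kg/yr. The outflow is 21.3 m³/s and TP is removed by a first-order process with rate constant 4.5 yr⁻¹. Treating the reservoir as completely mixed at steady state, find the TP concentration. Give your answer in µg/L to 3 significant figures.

Outflow Q = 21.3 m³/s × 3.156e+07 s/yr = 6.722e+08 m³/yr.
Steady-state CSTR mass balance: W = Q·C + k·V·C, so C = W/(Q + kV).
Q + kV = 6.722e+08 + 4.5·1.42e+06 = 6.786e+08 m³/yr.
C = 277/6.786e+08 = 4.082e-07 kg/m³ = 0.0004082 mg/L = 0.4082 µg/L.

0.408 µg/L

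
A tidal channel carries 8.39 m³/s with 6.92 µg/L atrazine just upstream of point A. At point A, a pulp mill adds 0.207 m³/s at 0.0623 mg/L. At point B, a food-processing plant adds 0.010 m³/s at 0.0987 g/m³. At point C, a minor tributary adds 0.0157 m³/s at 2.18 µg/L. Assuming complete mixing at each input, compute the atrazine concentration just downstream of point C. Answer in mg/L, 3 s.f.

0.00835 mg/L

6.92 µg/L = 0.00692 mg/L.
After input A: C = (8.39·0.00692 + 0.207·0.0623) / 8.597 = 0.008253 mg/L.
After input B: C = (8.597·0.008253 + 0.01·0.0987) / 8.607 = 0.008359 mg/L.
2.18 µg/L = 0.00218 mg/L.
After input C: C = (8.607·0.008359 + 0.0157·0.00218) / 8.623 = 0.008347 mg/L.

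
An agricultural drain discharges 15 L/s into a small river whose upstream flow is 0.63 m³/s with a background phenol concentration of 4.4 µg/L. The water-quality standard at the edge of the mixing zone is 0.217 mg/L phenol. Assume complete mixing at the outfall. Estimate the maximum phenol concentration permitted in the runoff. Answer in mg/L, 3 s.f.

15 L/s = 0.015 m³/s.
4.4 µg/L = 0.0044 mg/L.
Mass balance: 0.217·0.645 = 0.015·Cₑ + 0.63·0.0044.
Cₑ = (0.14 − 0.002772) / 0.015 = 9.146 mg/L.

9.15 mg/L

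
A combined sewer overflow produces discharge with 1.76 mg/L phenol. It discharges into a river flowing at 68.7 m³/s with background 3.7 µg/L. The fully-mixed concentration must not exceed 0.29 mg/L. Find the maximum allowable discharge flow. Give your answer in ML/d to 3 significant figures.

3.7 µg/L = 0.0037 mg/L.
Mass balance at complete mixing: C_std·(Q_w + Q_r) = Q_w·C_e + Q_r·C_b.
Rearranging, Q_w = Q_r·(C_std − C_b)/(C_e − C_std) = 68.7·(0.29 − 0.0037) / (1.76 − 0.29) = 13.38 m³/s.
= 1156 ML/d.

1160 ML/d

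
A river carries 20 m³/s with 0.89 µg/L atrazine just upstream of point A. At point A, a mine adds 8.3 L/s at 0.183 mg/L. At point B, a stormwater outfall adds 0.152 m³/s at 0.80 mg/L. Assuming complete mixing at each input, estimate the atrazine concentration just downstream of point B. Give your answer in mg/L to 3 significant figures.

0.89 µg/L = 0.00089 mg/L.
8.3 L/s = 0.0083 m³/s.
After input A: C = (20·0.00089 + 0.0083·0.183) / 20.01 = 0.0009655 mg/L.
After input B: C = (20.01·0.0009655 + 0.152·0.8) / 20.16 = 0.00699 mg/L.

0.00699 mg/L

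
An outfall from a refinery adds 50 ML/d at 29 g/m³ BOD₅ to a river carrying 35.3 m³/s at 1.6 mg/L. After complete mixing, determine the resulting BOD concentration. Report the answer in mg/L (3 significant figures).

2.04 mg/L

50 ML/d = 0.5787 m³/s.
By mass balance at complete mixing, C = (0.5787·29 + 35.3·1.6) / (0.5787 + 35.3) = 73.26/35.88 = 2.042 mg/L.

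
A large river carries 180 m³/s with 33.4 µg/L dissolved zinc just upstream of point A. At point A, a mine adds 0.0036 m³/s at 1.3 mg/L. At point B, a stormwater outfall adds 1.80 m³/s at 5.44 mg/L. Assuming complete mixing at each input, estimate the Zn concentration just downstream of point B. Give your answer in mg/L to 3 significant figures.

33.4 µg/L = 0.0334 mg/L.
After input A: C = (180·0.0334 + 0.0036·1.3) / 180 = 0.03343 mg/L.
After input B: C = (180·0.03343 + 1.8·5.44) / 181.8 = 0.08695 mg/L.

0.0870 mg/L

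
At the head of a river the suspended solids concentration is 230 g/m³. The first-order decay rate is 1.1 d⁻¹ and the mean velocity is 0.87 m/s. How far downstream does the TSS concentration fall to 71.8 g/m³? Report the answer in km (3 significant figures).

79.6 km

From C = C₀·e^(−kt), t = ln(C₀/C)/k = ln(230/71.8)/1.1 = 1.164/1.1 = 1.058 d.
Distance = v·t = 0.87 m/s × 9.144e+04 s = 7.955e+04 m = 79.55 km.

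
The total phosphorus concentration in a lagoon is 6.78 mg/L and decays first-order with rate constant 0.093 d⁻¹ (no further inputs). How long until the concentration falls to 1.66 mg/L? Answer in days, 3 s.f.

15.1 d

t = ln(C₀/C)/k = ln(6.78/1.66)/0.093 = 1.407/0.093 = 15.13 d.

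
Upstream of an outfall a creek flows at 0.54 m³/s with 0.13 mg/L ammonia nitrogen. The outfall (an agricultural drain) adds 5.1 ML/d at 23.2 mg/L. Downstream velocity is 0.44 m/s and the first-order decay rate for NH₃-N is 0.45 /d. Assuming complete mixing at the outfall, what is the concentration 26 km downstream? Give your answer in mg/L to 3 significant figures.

5.1 ML/d = 0.05903 m³/s.
After complete mixing, C₀ = (0.05903·23.2 + 0.54·0.13) / 0.599 = 2.403 mg/L.
Travel time t = 2.6e+04 m / 0.44 m/s = 5.909e+04 s = 0.6839 d.
C = 2.403·exp(−0.45·0.6839) = 2.403·0.7351 = 1.767 mg/L.

1.77 mg/L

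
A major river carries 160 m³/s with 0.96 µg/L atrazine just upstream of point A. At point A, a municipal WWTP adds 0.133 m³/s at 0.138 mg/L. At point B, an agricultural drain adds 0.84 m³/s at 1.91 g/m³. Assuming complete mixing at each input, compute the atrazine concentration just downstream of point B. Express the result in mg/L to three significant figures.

0.96 µg/L = 0.00096 mg/L.
After input A: C = (160·0.00096 + 0.133·0.138) / 160.1 = 0.001074 mg/L.
After input B: C = (160.1·0.001074 + 0.84·1.91) / 161 = 0.01104 mg/L.

0.0110 mg/L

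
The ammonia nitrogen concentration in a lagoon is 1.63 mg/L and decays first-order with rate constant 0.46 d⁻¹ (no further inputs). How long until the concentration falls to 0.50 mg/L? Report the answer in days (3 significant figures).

2.57 d

t = ln(C₀/C)/k = ln(1.63/0.50)/0.46 = 1.182/0.46 = 2.569 d.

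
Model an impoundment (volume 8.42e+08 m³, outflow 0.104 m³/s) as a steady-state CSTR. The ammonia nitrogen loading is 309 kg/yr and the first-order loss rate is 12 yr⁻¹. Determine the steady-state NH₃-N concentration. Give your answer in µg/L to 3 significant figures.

Outflow Q = 0.104 m³/s × 3.156e+07 s/yr = 3.282e+06 m³/yr.
Steady-state CSTR mass balance: W = Q·C + k·V·C, so C = W/(Q + kV).
Q + kV = 3.282e+06 + 12·8.42e+08 = 1.011e+10 m³/yr.
C = 309/1.011e+10 = 3.057e-08 kg/m³ = 3.057e-05 mg/L = 0.03057 µg/L.

0.0306 µg/L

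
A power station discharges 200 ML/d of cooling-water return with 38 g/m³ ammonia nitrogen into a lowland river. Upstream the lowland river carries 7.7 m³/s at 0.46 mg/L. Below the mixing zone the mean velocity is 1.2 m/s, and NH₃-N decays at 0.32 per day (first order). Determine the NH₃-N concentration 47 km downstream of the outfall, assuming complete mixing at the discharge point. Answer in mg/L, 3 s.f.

7.90 mg/L

200 ML/d = 2.315 m³/s.
After complete mixing, C₀ = (2.315·38 + 7.7·0.46) / 10.01 = 9.137 mg/L.
Travel time t = 4.7e+04 m / 1.2 m/s = 3.917e+04 s = 0.4533 d.
C = 9.137·exp(−0.32·0.4533) = 9.137·0.865 = 7.903 mg/L.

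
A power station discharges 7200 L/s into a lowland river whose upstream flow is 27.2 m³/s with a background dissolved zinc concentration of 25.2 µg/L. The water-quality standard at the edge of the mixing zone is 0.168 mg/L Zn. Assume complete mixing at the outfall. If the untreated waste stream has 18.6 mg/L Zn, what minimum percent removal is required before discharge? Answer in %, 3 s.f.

96.2 %

7200 L/s = 7.2 m³/s.
25.2 µg/L = 0.0252 mg/L.
Mass balance: 0.168·34.4 = 7.2·Cₑ + 27.2·0.0252.
Cₑ = (5.779 − 0.6854) / 7.2 = 0.7075 mg/L.
Required removal = 1 − 0.7075/18.6 = 96.2 %.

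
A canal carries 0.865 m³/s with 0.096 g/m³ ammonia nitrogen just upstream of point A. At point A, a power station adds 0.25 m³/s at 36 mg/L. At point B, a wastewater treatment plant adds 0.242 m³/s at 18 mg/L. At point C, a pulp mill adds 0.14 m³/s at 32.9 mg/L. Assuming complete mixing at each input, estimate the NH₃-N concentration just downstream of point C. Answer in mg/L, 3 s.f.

12.1 mg/L

After input A: C = (0.865·0.096 + 0.25·36) / 1.115 = 8.146 mg/L.
After input B: C = (1.115·8.146 + 0.242·18) / 1.357 = 9.903 mg/L.
After input C: C = (1.357·9.903 + 0.14·32.9) / 1.497 = 12.05 mg/L.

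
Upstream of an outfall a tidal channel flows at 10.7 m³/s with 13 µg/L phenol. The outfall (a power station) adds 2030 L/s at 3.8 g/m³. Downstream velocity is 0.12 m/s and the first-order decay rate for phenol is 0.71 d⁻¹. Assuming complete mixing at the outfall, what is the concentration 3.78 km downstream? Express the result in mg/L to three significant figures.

0.476 mg/L

2030 L/s = 2.03 m³/s.
13 µg/L = 0.013 mg/L.
After complete mixing, C₀ = (2.03·3.8 + 10.7·0.013) / 12.73 = 0.6169 mg/L.
Travel time t = 3780 m / 0.12 m/s = 3.15e+04 s = 0.3646 d.
C = 0.6169·exp(−0.71·0.3646) = 0.6169·0.7719 = 0.4762 mg/L.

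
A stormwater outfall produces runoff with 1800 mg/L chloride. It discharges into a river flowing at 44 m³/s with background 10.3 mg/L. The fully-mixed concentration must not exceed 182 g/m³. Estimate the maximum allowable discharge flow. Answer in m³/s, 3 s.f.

Mass balance at complete mixing: C_std·(Q_w + Q_r) = Q_w·C_e + Q_r·C_b.
Rearranging, Q_w = Q_r·(C_std − C_b)/(C_e − C_std) = 44·(182 − 10.3) / (1800 − 182) = 4.669 m³/s.

4.67 m³/s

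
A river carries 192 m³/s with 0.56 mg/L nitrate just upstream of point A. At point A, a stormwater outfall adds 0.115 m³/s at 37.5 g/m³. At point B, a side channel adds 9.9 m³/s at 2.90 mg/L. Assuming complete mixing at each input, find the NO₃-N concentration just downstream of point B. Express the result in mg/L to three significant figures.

After input A: C = (192·0.56 + 0.115·37.5) / 192.1 = 0.5821 mg/L.
After input B: C = (192.1·0.5821 + 9.9·2.9) / 202 = 0.6957 mg/L.

0.696 mg/L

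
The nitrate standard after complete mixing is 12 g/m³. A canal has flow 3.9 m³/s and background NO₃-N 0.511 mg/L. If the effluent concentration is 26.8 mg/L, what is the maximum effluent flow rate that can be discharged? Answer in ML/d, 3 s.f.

Mass balance at complete mixing: C_std·(Q_w + Q_r) = Q_w·C_e + Q_r·C_b.
Rearranging, Q_w = Q_r·(C_std − C_b)/(C_e − C_std) = 3.9·(12 − 0.511) / (26.8 − 12) = 3.028 m³/s.
= 261.6 ML/d.

262 ML/d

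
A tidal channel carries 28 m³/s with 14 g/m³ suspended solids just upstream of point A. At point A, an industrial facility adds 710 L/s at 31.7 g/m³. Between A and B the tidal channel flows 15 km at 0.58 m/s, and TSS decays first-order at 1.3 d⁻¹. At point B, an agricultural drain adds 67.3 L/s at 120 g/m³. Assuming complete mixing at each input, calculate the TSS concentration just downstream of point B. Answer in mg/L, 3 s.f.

710 L/s = 0.71 m³/s.
After input A: C = (28·14 + 0.71·31.7) / 28.71 = 14.44 mg/L.
Over the 15 km reach to input B (t = 2.586e+04 s = 0.2993 d), decay gives C = 14.44·exp(−1.3·0.2993) = 9.784 mg/L.
67.3 L/s = 0.0673 m³/s.
After input B: C = (28.71·9.784 + 0.0673·120) / 28.78 = 10.04 mg/L.

10.0 mg/L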